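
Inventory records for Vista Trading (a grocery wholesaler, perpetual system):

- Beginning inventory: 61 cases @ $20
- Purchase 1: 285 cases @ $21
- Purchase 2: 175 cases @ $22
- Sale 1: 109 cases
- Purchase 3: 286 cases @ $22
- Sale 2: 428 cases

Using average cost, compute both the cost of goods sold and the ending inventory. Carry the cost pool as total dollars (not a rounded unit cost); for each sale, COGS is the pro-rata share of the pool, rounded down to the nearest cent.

After Beginning: 61 on hand, pool $1,220.00 (≈ $20.0000 each)
After Purchase 1: 346 on hand, pool $7,205.00 (≈ $20.8237 each)
After Purchase 2: 521 on hand, pool $11,055.00 (≈ $21.2188 each)
Sale 1, sell 109: 109/521 × $11,055.00 → $2,312.85
After Purchase 3: 698 on hand, pool $15,034.15 (≈ $21.5389 each)
Sale 2, sell 428: 428/698 × $15,034.15 → $9,218.64
Total COGS = $2,312.85 + $9,218.64 = $11,531.49
Ending inventory (cost pool remaining) = $5,815.51

COGS = $11,531.49; ending inventory = $5,815.51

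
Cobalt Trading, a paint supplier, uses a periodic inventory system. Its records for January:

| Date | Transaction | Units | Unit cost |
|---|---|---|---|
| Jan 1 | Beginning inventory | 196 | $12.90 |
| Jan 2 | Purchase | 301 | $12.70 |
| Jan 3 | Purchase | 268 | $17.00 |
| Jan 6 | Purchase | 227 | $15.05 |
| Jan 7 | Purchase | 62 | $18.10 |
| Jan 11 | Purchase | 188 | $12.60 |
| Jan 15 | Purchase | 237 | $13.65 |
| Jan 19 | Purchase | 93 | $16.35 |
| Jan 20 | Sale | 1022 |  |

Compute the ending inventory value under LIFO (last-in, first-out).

Jan 20, 1022 sold [LIFO — newest first]: 93 @ $16.35 + 237 @ $13.65 + 188 @ $12.60 + 62 @ $18.10 + 227 @ $15.05 + 215 @ $17.00 = $15,317.95
Ending inventory: 196 @ $12.90 + 301 @ $12.70 + 53 @ $17.00 = $7,252.10

Ending inventory = $7,252.10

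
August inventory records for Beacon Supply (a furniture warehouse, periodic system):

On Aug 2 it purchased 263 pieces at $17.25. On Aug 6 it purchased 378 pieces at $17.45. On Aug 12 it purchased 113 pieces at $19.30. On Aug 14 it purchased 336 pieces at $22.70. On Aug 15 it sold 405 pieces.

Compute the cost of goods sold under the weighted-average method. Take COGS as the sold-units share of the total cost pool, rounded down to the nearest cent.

Aug 15, sell 405: 405/1090 × $20,940.95 → $7,780.81
Ending inventory (cost pool remaining) = $13,160.14
Check: goods available $20,940.95 = COGS $7,780.81 + ending $13,160.14

COGS = $7,780.81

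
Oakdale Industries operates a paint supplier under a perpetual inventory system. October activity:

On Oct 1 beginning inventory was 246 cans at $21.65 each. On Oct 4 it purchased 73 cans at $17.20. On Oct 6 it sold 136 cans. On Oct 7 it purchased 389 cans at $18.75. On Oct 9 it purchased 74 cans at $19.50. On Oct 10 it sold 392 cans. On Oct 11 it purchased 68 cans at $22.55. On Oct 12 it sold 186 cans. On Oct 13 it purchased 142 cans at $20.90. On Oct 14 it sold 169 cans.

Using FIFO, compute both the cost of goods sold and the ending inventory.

COGS = $17,541.35; ending inventory = $2,278.10

Oct 6, 136 sold [FIFO — oldest first]: 136 @ $21.65 = $2,944.40
Oct 10, 392 sold [FIFO — oldest first]: 110 @ $21.65 + 73 @ $17.20 + 209 @ $18.75 = $7,555.85
Oct 12, 186 sold [FIFO — oldest first]: 180 @ $18.75 + 6 @ $19.50 = $3,492.00
Oct 14, 169 sold [FIFO — oldest first]: 68 @ $19.50 + 68 @ $22.55 + 33 @ $20.90 = $3,549.10
Total COGS = $2,944.40 + $7,555.85 + $3,492.00 + $3,549.10 = $17,541.35
Ending inventory: 109 @ $20.90 = $2,278.10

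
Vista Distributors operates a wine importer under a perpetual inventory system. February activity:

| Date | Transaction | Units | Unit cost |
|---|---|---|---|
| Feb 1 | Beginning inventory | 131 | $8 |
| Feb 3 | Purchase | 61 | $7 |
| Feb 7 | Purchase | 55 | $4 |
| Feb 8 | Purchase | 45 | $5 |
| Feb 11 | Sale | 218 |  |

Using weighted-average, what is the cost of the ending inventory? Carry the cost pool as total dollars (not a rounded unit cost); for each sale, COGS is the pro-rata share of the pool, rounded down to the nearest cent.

Ending inventory = $486.58

After Feb 1: 131 on hand, pool $1,048.00 (≈ $8.0000 each)
After Feb 3: 192 on hand, pool $1,475.00 (≈ $7.6823 each)
After Feb 7: 247 on hand, pool $1,695.00 (≈ $6.8623 each)
After Feb 8: 292 on hand, pool $1,920.00 (≈ $6.5753 each)
Feb 11, sell 218: 218/292 × $1,920.00 → $1,433.42
Ending inventory (cost pool remaining) = $486.58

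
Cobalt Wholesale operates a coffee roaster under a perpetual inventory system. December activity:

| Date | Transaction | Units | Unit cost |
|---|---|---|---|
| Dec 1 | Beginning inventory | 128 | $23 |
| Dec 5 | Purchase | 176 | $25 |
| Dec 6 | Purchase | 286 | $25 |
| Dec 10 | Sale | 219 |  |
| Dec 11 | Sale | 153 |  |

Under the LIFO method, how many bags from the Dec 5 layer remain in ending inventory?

Dec 10, 219 sold [LIFO — newest first]: 219 @ $25 = $5,475
Dec 11, 153 sold [LIFO — newest first]: 67 @ $25 + 86 @ $25 = $3,825
Total COGS = $5,475 + $3,825 = $9,300
Ending inventory: 128 @ $23 + 90 @ $25 = $5,194

90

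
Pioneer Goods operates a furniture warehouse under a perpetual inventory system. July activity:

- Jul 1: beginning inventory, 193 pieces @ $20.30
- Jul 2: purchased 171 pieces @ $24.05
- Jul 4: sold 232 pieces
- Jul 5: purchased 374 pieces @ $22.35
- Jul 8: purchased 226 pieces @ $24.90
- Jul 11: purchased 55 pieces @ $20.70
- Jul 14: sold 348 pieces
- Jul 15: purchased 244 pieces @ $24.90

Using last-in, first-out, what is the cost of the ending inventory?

Jul 4, 232 sold [LIFO — newest first]: 171 @ $24.05 + 61 @ $20.30 = $5,350.85
Jul 14, 348 sold [LIFO — newest first]: 55 @ $20.70 + 226 @ $24.90 + 67 @ $22.35 = $8,263.35
Total COGS = $5,350.85 + $8,263.35 = $13,614.20
Ending inventory: 132 @ $20.30 + 307 @ $22.35 + 244 @ $24.90 = $15,616.65

Ending inventory = $15,616.65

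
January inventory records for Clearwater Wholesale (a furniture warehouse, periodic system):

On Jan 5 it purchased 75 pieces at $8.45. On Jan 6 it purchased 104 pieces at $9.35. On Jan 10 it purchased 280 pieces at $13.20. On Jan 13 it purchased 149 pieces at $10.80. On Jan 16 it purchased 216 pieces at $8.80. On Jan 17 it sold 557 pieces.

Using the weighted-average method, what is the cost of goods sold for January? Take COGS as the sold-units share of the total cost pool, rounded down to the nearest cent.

Jan 17, sell 557: 557/824 × $8,812.15 → $5,956.75
Ending inventory (cost pool remaining) = $2,855.40

COGS = $5,956.75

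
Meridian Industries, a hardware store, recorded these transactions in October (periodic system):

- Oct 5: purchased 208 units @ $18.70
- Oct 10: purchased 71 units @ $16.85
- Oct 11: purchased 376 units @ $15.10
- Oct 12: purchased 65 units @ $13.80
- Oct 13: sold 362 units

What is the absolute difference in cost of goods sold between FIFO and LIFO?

FIFO COGS: 208 @ $18.70 + 71 @ $16.85 + 83 @ $15.10 = $6,339.25
LIFO COGS: 65 @ $13.80 + 297 @ $15.10 = $5,381.70
Difference = |$6,339.25 − $5,381.70| = $957.55

$957.55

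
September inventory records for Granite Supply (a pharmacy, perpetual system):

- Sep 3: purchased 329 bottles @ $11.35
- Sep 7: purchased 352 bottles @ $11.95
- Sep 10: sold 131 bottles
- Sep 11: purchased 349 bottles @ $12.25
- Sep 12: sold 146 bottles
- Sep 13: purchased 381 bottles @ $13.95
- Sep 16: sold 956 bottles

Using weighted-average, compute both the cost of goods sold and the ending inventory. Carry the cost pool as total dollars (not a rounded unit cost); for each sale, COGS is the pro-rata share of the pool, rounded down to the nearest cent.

COGS = $15,291.23; ending inventory = $2,239.52

After Sep 3: 329 on hand, pool $3,734.15 (≈ $11.3500 each)
After Sep 7: 681 on hand, pool $7,940.55 (≈ $11.6601 each)
Sep 10, sell 131: 131/681 × $7,940.55 → $1,527.47
After Sep 11: 899 on hand, pool $10,688.33 (≈ $11.8891 each)
Sep 12, sell 146: 146/899 × $10,688.33 → $1,735.81
After Sep 13: 1134 on hand, pool $14,267.47 (≈ $12.5815 each)
Sep 16, sell 956: 956/1134 × $14,267.47 → $12,027.95
Total COGS = $1,527.47 + $1,735.81 + $12,027.95 = $15,291.23
Ending inventory (cost pool remaining) = $2,239.52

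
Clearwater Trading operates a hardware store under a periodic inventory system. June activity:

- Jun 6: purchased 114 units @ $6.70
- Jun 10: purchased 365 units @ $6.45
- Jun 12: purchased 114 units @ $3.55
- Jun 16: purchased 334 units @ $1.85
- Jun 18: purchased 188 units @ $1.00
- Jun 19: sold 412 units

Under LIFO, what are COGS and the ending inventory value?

Jun 19, 412 sold [LIFO — newest first]: 188 @ $1.00 + 224 @ $1.85 = $602.40
Ending inventory: 114 @ $6.70 + 365 @ $6.45 + 114 @ $3.55 + 110 @ $1.85 = $3,726.25

COGS = $602.40; ending inventory = $3,726.25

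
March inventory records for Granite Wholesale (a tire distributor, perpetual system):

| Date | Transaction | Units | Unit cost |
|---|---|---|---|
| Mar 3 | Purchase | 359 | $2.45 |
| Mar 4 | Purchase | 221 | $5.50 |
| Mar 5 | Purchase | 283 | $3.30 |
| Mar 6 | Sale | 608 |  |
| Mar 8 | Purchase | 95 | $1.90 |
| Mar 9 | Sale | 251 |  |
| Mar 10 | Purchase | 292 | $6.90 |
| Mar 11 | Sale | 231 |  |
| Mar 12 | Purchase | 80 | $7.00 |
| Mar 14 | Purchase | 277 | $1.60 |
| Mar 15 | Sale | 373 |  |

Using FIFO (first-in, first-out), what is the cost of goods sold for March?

COGS = $5,997.05

Mar 6, 608 sold [FIFO — oldest first]: 359 @ $2.45 + 221 @ $5.50 + 28 @ $3.30 = $2,187.45
Mar 9, 251 sold [FIFO — oldest first]: 251 @ $3.30 = $828.30
Mar 11, 231 sold [FIFO — oldest first]: 4 @ $3.30 + 95 @ $1.90 + 132 @ $6.90 = $1,104.50
Mar 15, 373 sold [FIFO — oldest first]: 160 @ $6.90 + 80 @ $7.00 + 133 @ $1.60 = $1,876.80
Total COGS = $2,187.45 + $828.30 + $1,104.50 + $1,876.80 = $5,997.05
Ending inventory: 144 @ $1.60 = $230.40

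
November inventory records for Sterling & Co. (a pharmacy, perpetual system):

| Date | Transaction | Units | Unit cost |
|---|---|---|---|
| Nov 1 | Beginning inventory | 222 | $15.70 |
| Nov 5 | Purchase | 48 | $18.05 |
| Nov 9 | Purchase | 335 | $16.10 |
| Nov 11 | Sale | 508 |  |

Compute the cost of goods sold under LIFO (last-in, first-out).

Nov 11, 508 sold [LIFO — newest first]: 335 @ $16.10 + 48 @ $18.05 + 125 @ $15.70 = $8,222.40
Ending inventory: 97 @ $15.70 = $1,522.90
Check: goods available $9,745.30 = COGS $8,222.40 + ending $1,522.90

COGS = $8,222.40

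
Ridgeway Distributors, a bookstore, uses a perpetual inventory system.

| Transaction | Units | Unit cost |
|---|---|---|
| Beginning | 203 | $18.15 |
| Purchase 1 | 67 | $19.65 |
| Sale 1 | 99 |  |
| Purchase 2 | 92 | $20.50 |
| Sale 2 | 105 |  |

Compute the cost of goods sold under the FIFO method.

Sale 1 (99) [FIFO — oldest first]: 99 @ $18.15 = $1,796.85
Sale 2 (105) [FIFO — oldest first]: 104 @ $18.15 + 1 @ $19.65 = $1,907.25
Total COGS = $1,796.85 + $1,907.25 = $3,704.10
Ending inventory: 66 @ $19.65 + 92 @ $20.50 = $3,182.90

COGS = $3,704.10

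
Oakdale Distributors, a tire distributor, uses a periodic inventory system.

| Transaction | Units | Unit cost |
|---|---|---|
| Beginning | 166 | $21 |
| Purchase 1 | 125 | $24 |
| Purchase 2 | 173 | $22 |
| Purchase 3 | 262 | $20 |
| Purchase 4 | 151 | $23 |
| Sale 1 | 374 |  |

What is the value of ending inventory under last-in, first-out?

Sale 1 (374) [LIFO — newest first]: 151 @ $23 + 223 @ $20 = $7,933
Ending inventory: 166 @ $21 + 125 @ $24 + 173 @ $22 + 39 @ $20 = $11,072

Ending inventory = $11,072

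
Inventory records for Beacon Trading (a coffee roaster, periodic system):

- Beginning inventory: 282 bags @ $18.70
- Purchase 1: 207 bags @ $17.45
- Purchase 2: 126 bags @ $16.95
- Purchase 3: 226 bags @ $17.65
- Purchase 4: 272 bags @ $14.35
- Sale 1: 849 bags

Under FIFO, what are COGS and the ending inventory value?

Sale 1 (849) [FIFO — oldest first]: 282 @ $18.70 + 207 @ $17.45 + 126 @ $16.95 + 226 @ $17.65 + 8 @ $14.35 = $15,124.95
Ending inventory: 264 @ $14.35 = $3,788.40

COGS = $15,124.95; ending inventory = $3,788.40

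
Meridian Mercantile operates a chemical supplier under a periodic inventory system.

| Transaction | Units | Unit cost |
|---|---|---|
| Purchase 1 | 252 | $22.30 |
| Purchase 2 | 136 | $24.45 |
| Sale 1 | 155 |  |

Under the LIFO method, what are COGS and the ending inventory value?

Sale 1 (155) [LIFO — newest first]: 136 @ $24.45 + 19 @ $22.30 = $3,748.90
Ending inventory: 233 @ $22.30 = $5,195.90

COGS = $3,748.90; ending inventory = $5,195.90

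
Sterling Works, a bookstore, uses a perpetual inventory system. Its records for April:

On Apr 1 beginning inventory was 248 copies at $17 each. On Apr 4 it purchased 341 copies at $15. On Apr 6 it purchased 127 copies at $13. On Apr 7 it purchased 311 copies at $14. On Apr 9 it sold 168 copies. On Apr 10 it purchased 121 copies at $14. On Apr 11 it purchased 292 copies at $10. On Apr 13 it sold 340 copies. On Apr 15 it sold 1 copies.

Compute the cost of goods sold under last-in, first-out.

COGS = $5,958

Apr 9, 168 sold [LIFO — newest first]: 168 @ $14 = $2,352
Apr 13, 340 sold [LIFO — newest first]: 292 @ $10 + 48 @ $14 = $3,592
Apr 15, 1 sold [LIFO — newest first]: 1 @ $14 = $14
Total COGS = $2,352 + $3,592 + $14 = $5,958
Ending inventory: 248 @ $17 + 341 @ $15 + 127 @ $13 + 143 @ $14 + 72 @ $14 = $13,992
Check: goods available $19,950 = COGS $5,958 + ending $13,992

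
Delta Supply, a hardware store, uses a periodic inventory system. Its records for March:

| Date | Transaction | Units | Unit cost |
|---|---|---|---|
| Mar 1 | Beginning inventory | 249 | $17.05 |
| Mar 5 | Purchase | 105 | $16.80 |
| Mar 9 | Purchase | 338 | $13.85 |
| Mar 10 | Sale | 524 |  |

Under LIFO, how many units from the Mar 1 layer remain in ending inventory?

Mar 10, 524 sold [LIFO — newest first]: 338 @ $13.85 + 105 @ $16.80 + 81 @ $17.05 = $7,826.35
Ending inventory: 168 @ $17.05 = $2,864.40

168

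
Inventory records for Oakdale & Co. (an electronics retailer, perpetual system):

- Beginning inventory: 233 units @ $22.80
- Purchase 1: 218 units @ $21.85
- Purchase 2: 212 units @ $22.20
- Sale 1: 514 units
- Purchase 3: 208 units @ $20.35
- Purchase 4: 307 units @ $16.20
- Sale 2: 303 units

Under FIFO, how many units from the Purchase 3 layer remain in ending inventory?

54

Sale 1 (514) [FIFO — oldest first]: 233 @ $22.80 + 218 @ $21.85 + 63 @ $22.20 = $11,474.30
Sale 2 (303) [FIFO — oldest first]: 149 @ $22.20 + 154 @ $20.35 = $6,441.70
Total COGS = $11,474.30 + $6,441.70 = $17,916.00
Ending inventory: 54 @ $20.35 + 307 @ $16.20 = $6,072.30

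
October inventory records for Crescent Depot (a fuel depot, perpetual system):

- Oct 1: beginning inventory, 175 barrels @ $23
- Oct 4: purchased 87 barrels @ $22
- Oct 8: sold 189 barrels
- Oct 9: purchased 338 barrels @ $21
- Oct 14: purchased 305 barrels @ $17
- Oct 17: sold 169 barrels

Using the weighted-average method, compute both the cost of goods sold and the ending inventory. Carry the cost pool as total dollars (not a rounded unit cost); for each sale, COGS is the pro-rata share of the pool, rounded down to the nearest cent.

COGS = $7,574.01; ending inventory = $10,647.99

After Oct 1: 175 on hand, pool $4,025.00 (≈ $23.0000 each)
After Oct 4: 262 on hand, pool $5,939.00 (≈ $22.6679 each)
Oct 8, sell 189: 189/262 × $5,939.00 → $4,284.24
After Oct 9: 411 on hand, pool $8,752.76 (≈ $21.2963 each)
After Oct 14: 716 on hand, pool $13,937.76 (≈ $19.4661 each)
Oct 17, sell 169: 169/716 × $13,937.76 → $3,289.77
Total COGS = $4,284.24 + $3,289.77 = $7,574.01
Ending inventory (cost pool remaining) = $10,647.99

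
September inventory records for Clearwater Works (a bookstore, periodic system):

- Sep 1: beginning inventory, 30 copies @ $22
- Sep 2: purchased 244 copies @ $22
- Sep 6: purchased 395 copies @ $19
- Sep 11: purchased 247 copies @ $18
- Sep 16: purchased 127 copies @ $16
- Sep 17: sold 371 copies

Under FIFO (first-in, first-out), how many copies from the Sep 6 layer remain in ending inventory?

298

Sep 17, 371 sold [FIFO — oldest first]: 30 @ $22 + 244 @ $22 + 97 @ $19 = $7,871
Ending inventory: 298 @ $19 + 247 @ $18 + 127 @ $16 = $12,140
Check: goods available $20,011 = COGS $7,871 + ending $12,140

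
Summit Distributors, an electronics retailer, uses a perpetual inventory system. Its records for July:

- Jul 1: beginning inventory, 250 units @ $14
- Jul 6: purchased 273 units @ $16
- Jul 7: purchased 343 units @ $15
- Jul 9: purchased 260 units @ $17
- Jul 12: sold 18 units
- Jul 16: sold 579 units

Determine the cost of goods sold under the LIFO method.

Jul 12, 18 sold [LIFO — newest first]: 18 @ $17 = $306
Jul 16, 579 sold [LIFO — newest first]: 242 @ $17 + 337 @ $15 = $9,169
Total COGS = $306 + $9,169 = $9,475
Ending inventory: 250 @ $14 + 273 @ $16 + 6 @ $15 = $7,958

COGS = $9,475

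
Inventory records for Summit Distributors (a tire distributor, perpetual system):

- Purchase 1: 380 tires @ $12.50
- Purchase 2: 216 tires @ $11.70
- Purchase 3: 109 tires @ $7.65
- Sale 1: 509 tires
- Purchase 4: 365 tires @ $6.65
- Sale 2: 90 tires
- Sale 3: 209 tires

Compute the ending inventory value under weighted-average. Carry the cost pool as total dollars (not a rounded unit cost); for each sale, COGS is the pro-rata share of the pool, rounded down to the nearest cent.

Ending inventory = $2,186.72

After Purchase 1: 380 on hand, pool $4,750.00 (≈ $12.5000 each)
After Purchase 2: 596 on hand, pool $7,277.20 (≈ $12.2101 each)
After Purchase 3: 705 on hand, pool $8,111.05 (≈ $11.5050 each)
Sale 1, sell 509: 509/705 × $8,111.05 → $5,856.06
After Purchase 4: 561 on hand, pool $4,682.24 (≈ $8.3462 each)
Sale 2, sell 90: 90/561 × $4,682.24 → $751.16
Sale 3, sell 209: 209/471 × $3,931.08 → $1,744.36
Total COGS = $5,856.06 + $751.16 + $1,744.36 = $8,351.58
Ending inventory (cost pool remaining) = $2,186.72
Check: goods available $10,538.30 = COGS $8,351.58 + ending $2,186.72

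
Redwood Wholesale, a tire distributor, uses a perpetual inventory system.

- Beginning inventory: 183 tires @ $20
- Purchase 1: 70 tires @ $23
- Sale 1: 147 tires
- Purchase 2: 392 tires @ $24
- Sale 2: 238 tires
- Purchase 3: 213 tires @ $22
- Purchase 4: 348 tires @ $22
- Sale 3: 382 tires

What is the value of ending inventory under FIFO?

Sale 1 (147) [FIFO — oldest first]: 147 @ $20 = $2,940
Sale 2 (238) [FIFO — oldest first]: 36 @ $20 + 70 @ $23 + 132 @ $24 = $5,498
Sale 3 (382) [FIFO — oldest first]: 260 @ $24 + 122 @ $22 = $8,924
Total COGS = $2,940 + $5,498 + $8,924 = $17,362
Ending inventory: 91 @ $22 + 348 @ $22 = $9,658

Ending inventory = $9,658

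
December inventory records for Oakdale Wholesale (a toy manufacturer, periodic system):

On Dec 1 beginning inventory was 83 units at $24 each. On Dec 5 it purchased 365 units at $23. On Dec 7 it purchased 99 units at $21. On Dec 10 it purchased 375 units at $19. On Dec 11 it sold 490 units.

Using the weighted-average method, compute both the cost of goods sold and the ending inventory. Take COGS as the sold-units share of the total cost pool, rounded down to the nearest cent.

COGS = $10,411.70; ending inventory = $9,179.30

Dec 11, sell 490: 490/922 × $19,591.00 → $10,411.70
Ending inventory (cost pool remaining) = $9,179.30
Check: goods available $19,591.00 = COGS $10,411.70 + ending $9,179.30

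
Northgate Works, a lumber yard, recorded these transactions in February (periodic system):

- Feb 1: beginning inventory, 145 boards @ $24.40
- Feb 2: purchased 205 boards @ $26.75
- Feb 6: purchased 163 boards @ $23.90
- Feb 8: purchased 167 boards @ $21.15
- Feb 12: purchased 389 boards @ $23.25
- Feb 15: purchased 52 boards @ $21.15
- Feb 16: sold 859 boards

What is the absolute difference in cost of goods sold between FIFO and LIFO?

FIFO COGS: 145 @ $24.40 + 205 @ $26.75 + 163 @ $23.90 + 167 @ $21.15 + 179 @ $23.25 = $20,611.25
LIFO COGS: 52 @ $21.15 + 389 @ $23.25 + 167 @ $21.15 + 163 @ $23.90 + 88 @ $26.75 = $19,925.80
Difference = |$20,611.25 − $19,925.80| = $685.45

$685.45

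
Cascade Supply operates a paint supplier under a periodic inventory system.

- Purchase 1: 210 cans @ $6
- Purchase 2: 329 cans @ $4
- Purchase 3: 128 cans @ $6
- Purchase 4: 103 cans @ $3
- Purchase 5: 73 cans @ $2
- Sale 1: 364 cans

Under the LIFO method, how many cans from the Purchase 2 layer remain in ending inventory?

269

Sale 1 (364) [LIFO — newest first]: 73 @ $2 + 103 @ $3 + 128 @ $6 + 60 @ $4 = $1,463
Ending inventory: 210 @ $6 + 269 @ $4 = $2,336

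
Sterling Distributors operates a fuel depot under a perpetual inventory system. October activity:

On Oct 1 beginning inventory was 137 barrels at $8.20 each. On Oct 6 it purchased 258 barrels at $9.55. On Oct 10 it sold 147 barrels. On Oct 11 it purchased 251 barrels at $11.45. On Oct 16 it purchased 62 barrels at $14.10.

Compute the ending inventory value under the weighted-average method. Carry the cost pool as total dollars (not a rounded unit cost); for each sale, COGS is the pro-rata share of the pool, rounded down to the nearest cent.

After Oct 1: 137 on hand, pool $1,123.40 (≈ $8.2000 each)
After Oct 6: 395 on hand, pool $3,587.30 (≈ $9.0818 each)
Oct 10, sell 147: 147/395 × $3,587.30 → $1,335.02
After Oct 11: 499 on hand, pool $5,126.23 (≈ $10.2730 each)
After Oct 16: 561 on hand, pool $6,000.43 (≈ $10.6960 each)
Ending inventory (cost pool remaining) = $6,000.43

Ending inventory = $6,000.43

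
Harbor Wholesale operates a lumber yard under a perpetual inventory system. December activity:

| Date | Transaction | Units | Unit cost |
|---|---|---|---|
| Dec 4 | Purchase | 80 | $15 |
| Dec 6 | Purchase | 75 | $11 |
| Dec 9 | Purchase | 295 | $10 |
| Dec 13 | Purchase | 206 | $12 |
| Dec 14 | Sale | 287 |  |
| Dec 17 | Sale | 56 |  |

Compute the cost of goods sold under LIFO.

COGS = $3,842

Dec 14, 287 sold [LIFO — newest first]: 206 @ $12 + 81 @ $10 = $3,282
Dec 17, 56 sold [LIFO — newest first]: 56 @ $10 = $560
Total COGS = $3,282 + $560 = $3,842
Ending inventory: 80 @ $15 + 75 @ $11 + 158 @ $10 = $3,605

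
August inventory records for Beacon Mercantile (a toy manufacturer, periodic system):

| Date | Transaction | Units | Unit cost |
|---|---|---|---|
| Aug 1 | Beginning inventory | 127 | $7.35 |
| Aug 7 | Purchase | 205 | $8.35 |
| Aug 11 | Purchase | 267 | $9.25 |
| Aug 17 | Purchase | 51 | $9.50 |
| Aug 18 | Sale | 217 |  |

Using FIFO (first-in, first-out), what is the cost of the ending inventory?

Aug 18, 217 sold [FIFO — oldest first]: 127 @ $7.35 + 90 @ $8.35 = $1,684.95
Ending inventory: 115 @ $8.35 + 267 @ $9.25 + 51 @ $9.50 = $3,914.50

Ending inventory = $3,914.50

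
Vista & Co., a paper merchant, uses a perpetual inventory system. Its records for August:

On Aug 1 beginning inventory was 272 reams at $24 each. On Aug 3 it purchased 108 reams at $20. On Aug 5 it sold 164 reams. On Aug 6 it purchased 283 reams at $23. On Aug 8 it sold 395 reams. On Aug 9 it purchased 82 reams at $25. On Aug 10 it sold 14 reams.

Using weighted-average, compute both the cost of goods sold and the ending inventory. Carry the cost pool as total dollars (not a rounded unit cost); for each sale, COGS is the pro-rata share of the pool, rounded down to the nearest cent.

After Aug 1: 272 on hand, pool $6,528.00 (≈ $24.0000 each)
After Aug 3: 380 on hand, pool $8,688.00 (≈ $22.8632 each)
Aug 5, sell 164: 164/380 × $8,688.00 → $3,749.55
After Aug 6: 499 on hand, pool $11,447.45 (≈ $22.9408 each)
Aug 8, sell 395: 395/499 × $11,447.45 → $9,061.60
After Aug 9: 186 on hand, pool $4,435.85 (≈ $23.8487 each)
Aug 10, sell 14: 14/186 × $4,435.85 → $333.88
Total COGS = $3,749.55 + $9,061.60 + $333.88 = $13,145.03
Ending inventory (cost pool remaining) = $4,101.97

COGS = $13,145.03; ending inventory = $4,101.97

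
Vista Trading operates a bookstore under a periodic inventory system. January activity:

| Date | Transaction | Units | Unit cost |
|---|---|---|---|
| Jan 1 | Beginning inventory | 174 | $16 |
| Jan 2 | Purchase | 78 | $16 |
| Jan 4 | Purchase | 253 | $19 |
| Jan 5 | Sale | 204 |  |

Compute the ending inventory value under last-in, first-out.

Jan 5, 204 sold [LIFO — newest first]: 204 @ $19 = $3,876
Ending inventory: 174 @ $16 + 78 @ $16 + 49 @ $19 = $4,963
Check: goods available $8,839 = COGS $3,876 + ending $4,963

Ending inventory = $4,963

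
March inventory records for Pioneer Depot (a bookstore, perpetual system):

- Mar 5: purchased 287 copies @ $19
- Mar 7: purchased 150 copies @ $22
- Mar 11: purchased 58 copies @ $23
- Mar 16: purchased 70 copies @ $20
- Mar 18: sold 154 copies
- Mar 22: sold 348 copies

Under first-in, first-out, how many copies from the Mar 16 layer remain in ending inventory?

Mar 18, 154 sold [FIFO — oldest first]: 154 @ $19 = $2,926
Mar 22, 348 sold [FIFO — oldest first]: 133 @ $19 + 150 @ $22 + 58 @ $23 + 7 @ $20 = $7,301
Total COGS = $2,926 + $7,301 = $10,227
Ending inventory: 63 @ $20 = $1,260

63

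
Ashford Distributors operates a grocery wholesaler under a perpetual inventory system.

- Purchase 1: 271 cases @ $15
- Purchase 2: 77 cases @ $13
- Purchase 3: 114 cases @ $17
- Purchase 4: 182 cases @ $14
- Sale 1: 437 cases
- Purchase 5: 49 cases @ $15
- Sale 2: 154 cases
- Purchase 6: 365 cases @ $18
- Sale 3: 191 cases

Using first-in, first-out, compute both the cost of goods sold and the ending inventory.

Sale 1 (437) [FIFO — oldest first]: 271 @ $15 + 77 @ $13 + 89 @ $17 = $6,579
Sale 2 (154) [FIFO — oldest first]: 25 @ $17 + 129 @ $14 = $2,231
Sale 3 (191) [FIFO — oldest first]: 53 @ $14 + 49 @ $15 + 89 @ $18 = $3,079
Total COGS = $6,579 + $2,231 + $3,079 = $11,889
Ending inventory: 276 @ $18 = $4,968
Check: goods available $16,857 = COGS $11,889 + ending $4,968

COGS = $11,889; ending inventory = $4,968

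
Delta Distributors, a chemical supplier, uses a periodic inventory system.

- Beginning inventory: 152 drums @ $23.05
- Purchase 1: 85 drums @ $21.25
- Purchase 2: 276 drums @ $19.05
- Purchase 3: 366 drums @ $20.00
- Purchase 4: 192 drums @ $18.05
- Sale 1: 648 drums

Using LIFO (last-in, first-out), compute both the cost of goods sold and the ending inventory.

COGS = $12,500.10; ending inventory = $8,853.15

Sale 1 (648) [LIFO — newest first]: 192 @ $18.05 + 366 @ $20.00 + 90 @ $19.05 = $12,500.10
Ending inventory: 152 @ $23.05 + 85 @ $21.25 + 186 @ $19.05 = $8,853.15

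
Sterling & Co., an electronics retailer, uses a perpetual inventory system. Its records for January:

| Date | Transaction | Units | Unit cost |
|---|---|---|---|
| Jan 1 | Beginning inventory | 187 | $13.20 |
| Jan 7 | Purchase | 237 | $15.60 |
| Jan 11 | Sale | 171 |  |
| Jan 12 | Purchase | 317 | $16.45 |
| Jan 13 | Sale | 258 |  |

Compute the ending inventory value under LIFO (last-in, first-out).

Ending inventory = $4,468.55

Jan 11, 171 sold [LIFO — newest first]: 171 @ $15.60 = $2,667.60
Jan 13, 258 sold [LIFO — newest first]: 258 @ $16.45 = $4,244.10
Total COGS = $2,667.60 + $4,244.10 = $6,911.70
Ending inventory: 187 @ $13.20 + 66 @ $15.60 + 59 @ $16.45 = $4,468.55
Check: goods available $11,380.25 = COGS $6,911.70 + ending $4,468.55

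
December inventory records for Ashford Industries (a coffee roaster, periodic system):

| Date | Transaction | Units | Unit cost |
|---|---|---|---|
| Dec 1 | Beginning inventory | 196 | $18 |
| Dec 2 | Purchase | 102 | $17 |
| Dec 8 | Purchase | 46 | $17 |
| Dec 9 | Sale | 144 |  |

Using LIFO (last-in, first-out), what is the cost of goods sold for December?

Dec 9, 144 sold [LIFO — newest first]: 46 @ $17 + 98 @ $17 = $2,448
Ending inventory: 196 @ $18 + 4 @ $17 = $3,596
Check: goods available $6,044 = COGS $2,448 + ending $3,596

COGS = $2,448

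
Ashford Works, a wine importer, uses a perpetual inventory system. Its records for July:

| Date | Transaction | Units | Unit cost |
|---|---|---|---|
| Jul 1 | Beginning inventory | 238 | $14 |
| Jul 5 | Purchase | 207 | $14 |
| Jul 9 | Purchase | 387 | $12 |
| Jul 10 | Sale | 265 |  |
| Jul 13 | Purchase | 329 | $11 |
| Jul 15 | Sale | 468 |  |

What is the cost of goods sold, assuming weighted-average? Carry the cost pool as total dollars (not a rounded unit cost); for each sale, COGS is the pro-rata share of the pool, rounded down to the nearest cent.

COGS = $9,224.42

After Jul 1: 238 on hand, pool $3,332.00 (≈ $14.0000 each)
After Jul 5: 445 on hand, pool $6,230.00 (≈ $14.0000 each)
After Jul 9: 832 on hand, pool $10,874.00 (≈ $13.0697 each)
Jul 10, sell 265: 265/832 × $10,874.00 → $3,463.47
After Jul 13: 896 on hand, pool $11,029.53 (≈ $12.3097 each)
Jul 15, sell 468: 468/896 × $11,029.53 → $5,760.95
Total COGS = $3,463.47 + $5,760.95 = $9,224.42
Ending inventory (cost pool remaining) = $5,268.58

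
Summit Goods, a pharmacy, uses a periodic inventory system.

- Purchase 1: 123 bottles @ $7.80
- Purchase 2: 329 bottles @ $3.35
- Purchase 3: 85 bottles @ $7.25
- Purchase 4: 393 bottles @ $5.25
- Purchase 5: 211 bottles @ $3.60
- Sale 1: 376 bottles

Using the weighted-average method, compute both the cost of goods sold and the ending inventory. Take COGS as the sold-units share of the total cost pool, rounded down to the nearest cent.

COGS = $1,812.65; ending inventory = $3,688.00

Sale 1, sell 376: 376/1141 × $5,500.65 → $1,812.65
Ending inventory (cost pool remaining) = $3,688.00
Check: goods available $5,500.65 = COGS $1,812.65 + ending $3,688.00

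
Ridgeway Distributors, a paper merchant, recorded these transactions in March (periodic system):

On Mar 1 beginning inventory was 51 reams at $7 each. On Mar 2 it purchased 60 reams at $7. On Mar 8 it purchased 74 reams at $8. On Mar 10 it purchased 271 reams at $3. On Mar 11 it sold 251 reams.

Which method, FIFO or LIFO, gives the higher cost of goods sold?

FIFO

FIFO COGS: 51 @ $7 + 60 @ $7 + 74 @ $8 + 66 @ $3 = $1,567
LIFO COGS: 251 @ $3 = $753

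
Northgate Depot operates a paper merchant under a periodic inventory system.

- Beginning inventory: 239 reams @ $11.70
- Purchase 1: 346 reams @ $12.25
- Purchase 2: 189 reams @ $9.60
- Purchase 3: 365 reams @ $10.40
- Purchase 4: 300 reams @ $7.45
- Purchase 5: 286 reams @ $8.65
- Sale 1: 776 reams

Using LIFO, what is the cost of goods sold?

COGS = $6,684.90

Sale 1 (776) [LIFO — newest first]: 286 @ $8.65 + 300 @ $7.45 + 190 @ $10.40 = $6,684.90
Ending inventory: 239 @ $11.70 + 346 @ $12.25 + 189 @ $9.60 + 175 @ $10.40 = $10,669.20
Check: goods available $17,354.10 = COGS $6,684.90 + ending $10,669.20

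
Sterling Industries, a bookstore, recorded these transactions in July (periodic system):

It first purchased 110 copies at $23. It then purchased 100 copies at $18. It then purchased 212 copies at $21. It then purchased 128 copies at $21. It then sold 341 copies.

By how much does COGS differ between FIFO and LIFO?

$77

FIFO COGS: 110 @ $23 + 100 @ $18 + 131 @ $21 = $7,081
LIFO COGS: 128 @ $21 + 212 @ $21 + 1 @ $18 = $7,158
Difference = |$7,081 − $7,158| = $77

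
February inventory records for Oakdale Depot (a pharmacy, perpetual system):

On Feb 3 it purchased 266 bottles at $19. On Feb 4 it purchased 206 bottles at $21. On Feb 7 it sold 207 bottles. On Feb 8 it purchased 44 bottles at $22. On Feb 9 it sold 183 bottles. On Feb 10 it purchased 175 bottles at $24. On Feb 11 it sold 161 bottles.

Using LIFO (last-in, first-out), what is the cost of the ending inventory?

Feb 7, 207 sold [LIFO — newest first]: 206 @ $21 + 1 @ $19 = $4,345
Feb 9, 183 sold [LIFO — newest first]: 44 @ $22 + 139 @ $19 = $3,609
Feb 11, 161 sold [LIFO — newest first]: 161 @ $24 = $3,864
Total COGS = $4,345 + $3,609 + $3,864 = $11,818
Ending inventory: 126 @ $19 + 14 @ $24 = $2,730

Ending inventory = $2,730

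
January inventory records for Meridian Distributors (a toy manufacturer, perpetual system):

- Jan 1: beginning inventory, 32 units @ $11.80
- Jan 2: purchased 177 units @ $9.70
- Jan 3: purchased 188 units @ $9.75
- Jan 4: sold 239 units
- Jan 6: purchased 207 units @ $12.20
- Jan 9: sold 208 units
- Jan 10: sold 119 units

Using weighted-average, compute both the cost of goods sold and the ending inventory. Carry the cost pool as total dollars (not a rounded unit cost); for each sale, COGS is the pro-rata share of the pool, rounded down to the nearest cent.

After Jan 1: 32 on hand, pool $377.60 (≈ $11.8000 each)
After Jan 2: 209 on hand, pool $2,094.50 (≈ $10.0215 each)
After Jan 3: 397 on hand, pool $3,927.50 (≈ $9.8929 each)
Jan 4, sell 239: 239/397 × $3,927.50 → $2,364.41
After Jan 6: 365 on hand, pool $4,088.49 (≈ $11.2013 each)
Jan 9, sell 208: 208/365 × $4,088.49 → $2,329.87
Jan 10, sell 119: 119/157 × $1,758.62 → $1,332.96
Total COGS = $2,364.41 + $2,329.87 + $1,332.96 = $6,027.24
Ending inventory (cost pool remaining) = $425.66

COGS = $6,027.24; ending inventory = $425.66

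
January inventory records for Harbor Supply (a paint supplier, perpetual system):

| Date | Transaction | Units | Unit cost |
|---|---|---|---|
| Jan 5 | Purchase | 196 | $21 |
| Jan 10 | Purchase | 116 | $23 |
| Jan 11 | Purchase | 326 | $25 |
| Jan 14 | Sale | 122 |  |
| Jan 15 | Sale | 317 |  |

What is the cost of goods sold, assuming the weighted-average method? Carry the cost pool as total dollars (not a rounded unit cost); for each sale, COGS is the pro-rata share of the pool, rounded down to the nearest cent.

After Jan 5: 196 on hand, pool $4,116.00 (≈ $21.0000 each)
After Jan 10: 312 on hand, pool $6,784.00 (≈ $21.7436 each)
After Jan 11: 638 on hand, pool $14,934.00 (≈ $23.4075 each)
Jan 14, sell 122: 122/638 × $14,934.00 → $2,855.71
Jan 15, sell 317: 317/516 × $12,078.29 → $7,420.18
Total COGS = $2,855.71 + $7,420.18 = $10,275.89
Ending inventory (cost pool remaining) = $4,658.11

COGS = $10,275.89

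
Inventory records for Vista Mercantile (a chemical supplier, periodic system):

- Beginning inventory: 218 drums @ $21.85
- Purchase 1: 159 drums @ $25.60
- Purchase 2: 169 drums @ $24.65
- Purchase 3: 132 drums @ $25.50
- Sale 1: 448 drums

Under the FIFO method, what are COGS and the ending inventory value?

COGS = $10,583.85; ending inventory = $5,781.70

Sale 1 (448) [FIFO — oldest first]: 218 @ $21.85 + 159 @ $25.60 + 71 @ $24.65 = $10,583.85
Ending inventory: 98 @ $24.65 + 132 @ $25.50 = $5,781.70
Check: goods available $16,365.55 = COGS $10,583.85 + ending $5,781.70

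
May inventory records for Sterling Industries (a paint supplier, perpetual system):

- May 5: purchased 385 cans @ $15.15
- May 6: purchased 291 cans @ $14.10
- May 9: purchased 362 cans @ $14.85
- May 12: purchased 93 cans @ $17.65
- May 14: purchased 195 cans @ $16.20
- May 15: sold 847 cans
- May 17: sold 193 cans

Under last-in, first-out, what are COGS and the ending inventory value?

May 15, 847 sold [LIFO — newest first]: 195 @ $16.20 + 93 @ $17.65 + 362 @ $14.85 + 197 @ $14.10 = $12,953.85
May 17, 193 sold [LIFO — newest first]: 94 @ $14.10 + 99 @ $15.15 = $2,825.25
Total COGS = $12,953.85 + $2,825.25 = $15,779.10
Ending inventory: 286 @ $15.15 = $4,332.90
Check: goods available $20,112.00 = COGS $15,779.10 + ending $4,332.90

COGS = $15,779.10; ending inventory = $4,332.90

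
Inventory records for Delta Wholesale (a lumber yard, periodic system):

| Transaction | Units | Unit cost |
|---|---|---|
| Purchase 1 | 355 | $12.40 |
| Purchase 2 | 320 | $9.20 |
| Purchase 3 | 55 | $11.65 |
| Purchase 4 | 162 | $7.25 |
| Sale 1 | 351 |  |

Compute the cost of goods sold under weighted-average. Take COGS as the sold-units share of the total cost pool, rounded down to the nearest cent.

Sale 1, sell 351: 351/892 × $9,161.25 → $3,604.93
Ending inventory (cost pool remaining) = $5,556.32

COGS = $3,604.93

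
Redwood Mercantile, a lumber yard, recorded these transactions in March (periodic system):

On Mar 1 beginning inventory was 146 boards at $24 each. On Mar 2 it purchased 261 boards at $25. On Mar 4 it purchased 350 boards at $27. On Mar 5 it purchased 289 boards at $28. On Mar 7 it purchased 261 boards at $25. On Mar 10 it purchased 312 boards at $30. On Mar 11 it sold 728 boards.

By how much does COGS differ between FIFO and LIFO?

$1,529

FIFO COGS: 146 @ $24 + 261 @ $25 + 321 @ $27 = $18,696
LIFO COGS: 312 @ $30 + 261 @ $25 + 155 @ $28 = $20,225
Difference = |$18,696 − $20,225| = $1,529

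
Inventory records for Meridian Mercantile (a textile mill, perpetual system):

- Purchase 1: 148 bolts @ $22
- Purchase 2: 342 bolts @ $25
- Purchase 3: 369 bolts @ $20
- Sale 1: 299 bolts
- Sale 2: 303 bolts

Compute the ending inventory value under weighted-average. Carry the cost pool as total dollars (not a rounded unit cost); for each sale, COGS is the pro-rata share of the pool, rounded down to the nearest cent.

After Purchase 1: 148 on hand, pool $3,256.00 (≈ $22.0000 each)
After Purchase 2: 490 on hand, pool $11,806.00 (≈ $24.0939 each)
After Purchase 3: 859 on hand, pool $19,186.00 (≈ $22.3353 each)
Sale 1, sell 299: 299/859 × $19,186.00 → $6,678.24
Sale 2, sell 303: 303/560 × $12,507.76 → $6,767.59
Total COGS = $6,678.24 + $6,767.59 = $13,445.83
Ending inventory (cost pool remaining) = $5,740.17

Ending inventory = $5,740.17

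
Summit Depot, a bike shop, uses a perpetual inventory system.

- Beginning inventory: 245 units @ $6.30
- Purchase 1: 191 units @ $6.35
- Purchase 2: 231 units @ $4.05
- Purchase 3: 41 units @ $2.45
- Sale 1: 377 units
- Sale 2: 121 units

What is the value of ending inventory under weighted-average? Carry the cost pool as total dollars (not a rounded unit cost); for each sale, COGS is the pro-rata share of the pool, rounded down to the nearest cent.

Ending inventory = $1,124.86

After Beginning: 245 on hand, pool $1,543.50 (≈ $6.3000 each)
After Purchase 1: 436 on hand, pool $2,756.35 (≈ $6.3219 each)
After Purchase 2: 667 on hand, pool $3,691.90 (≈ $5.5351 each)
After Purchase 3: 708 on hand, pool $3,792.35 (≈ $5.3564 each)
Sale 1, sell 377: 377/708 × $3,792.35 → $2,019.37
Sale 2, sell 121: 121/331 × $1,772.98 → $648.12
Total COGS = $2,019.37 + $648.12 = $2,667.49
Ending inventory (cost pool remaining) = $1,124.86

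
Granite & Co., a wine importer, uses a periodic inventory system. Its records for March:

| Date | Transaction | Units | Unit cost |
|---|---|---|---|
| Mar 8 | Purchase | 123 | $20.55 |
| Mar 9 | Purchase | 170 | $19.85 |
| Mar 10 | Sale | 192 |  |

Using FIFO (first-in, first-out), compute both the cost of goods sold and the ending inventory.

COGS = $3,897.30; ending inventory = $2,004.85

Mar 10, 192 sold [FIFO — oldest first]: 123 @ $20.55 + 69 @ $19.85 = $3,897.30
Ending inventory: 101 @ $19.85 = $2,004.85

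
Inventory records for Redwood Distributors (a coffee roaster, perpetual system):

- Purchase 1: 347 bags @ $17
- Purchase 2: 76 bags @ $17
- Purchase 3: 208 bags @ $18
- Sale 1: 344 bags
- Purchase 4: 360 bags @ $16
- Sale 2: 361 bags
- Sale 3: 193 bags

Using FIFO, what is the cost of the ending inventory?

Sale 1 (344) [FIFO — oldest first]: 344 @ $17 = $5,848
Sale 2 (361) [FIFO — oldest first]: 3 @ $17 + 76 @ $17 + 208 @ $18 + 74 @ $16 = $6,271
Sale 3 (193) [FIFO — oldest first]: 193 @ $16 = $3,088
Total COGS = $5,848 + $6,271 + $3,088 = $15,207
Ending inventory: 93 @ $16 = $1,488

Ending inventory = $1,488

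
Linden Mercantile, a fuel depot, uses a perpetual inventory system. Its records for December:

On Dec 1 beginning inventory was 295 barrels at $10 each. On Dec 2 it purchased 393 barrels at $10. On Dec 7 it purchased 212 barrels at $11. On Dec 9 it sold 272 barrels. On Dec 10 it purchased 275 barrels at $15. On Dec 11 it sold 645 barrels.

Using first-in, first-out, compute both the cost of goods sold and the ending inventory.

Dec 9, 272 sold [FIFO — oldest first]: 272 @ $10 = $2,720
Dec 11, 645 sold [FIFO — oldest first]: 23 @ $10 + 393 @ $10 + 212 @ $11 + 17 @ $15 = $6,747
Total COGS = $2,720 + $6,747 = $9,467
Ending inventory: 258 @ $15 = $3,870

COGS = $9,467; ending inventory = $3,870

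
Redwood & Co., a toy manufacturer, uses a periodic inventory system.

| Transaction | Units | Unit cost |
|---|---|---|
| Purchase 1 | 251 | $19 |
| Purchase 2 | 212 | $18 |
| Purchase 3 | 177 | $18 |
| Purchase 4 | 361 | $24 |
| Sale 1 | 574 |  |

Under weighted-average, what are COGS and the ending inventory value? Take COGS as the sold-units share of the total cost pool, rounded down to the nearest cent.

COGS = $11,717.97; ending inventory = $8,717.03

Sale 1, sell 574: 574/1001 × $20,435.00 → $11,717.97
Ending inventory (cost pool remaining) = $8,717.03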